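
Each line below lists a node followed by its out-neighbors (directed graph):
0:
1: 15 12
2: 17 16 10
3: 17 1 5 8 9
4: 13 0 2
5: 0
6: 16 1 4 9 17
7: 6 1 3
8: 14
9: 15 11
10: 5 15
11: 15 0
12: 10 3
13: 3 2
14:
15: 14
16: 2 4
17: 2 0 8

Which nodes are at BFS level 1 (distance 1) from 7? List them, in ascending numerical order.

Level 0: 7
Level 1: 1, 3, 6
Level 2: 4, 5, 8, 9, 12, 15, 16, 17
Level 3: 0, 2, 10, 11, 13, 14

1, 3, 6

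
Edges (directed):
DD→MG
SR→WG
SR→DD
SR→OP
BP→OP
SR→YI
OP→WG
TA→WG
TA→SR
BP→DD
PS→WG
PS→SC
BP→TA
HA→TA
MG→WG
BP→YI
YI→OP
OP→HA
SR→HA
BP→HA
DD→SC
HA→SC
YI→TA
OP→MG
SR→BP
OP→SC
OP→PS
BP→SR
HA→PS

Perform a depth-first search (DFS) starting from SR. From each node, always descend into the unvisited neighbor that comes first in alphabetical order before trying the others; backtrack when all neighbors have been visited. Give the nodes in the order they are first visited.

Visit SR
SR → BP
BP → DD
DD → MG
MG → WG
DD → SC
BP → HA
HA → PS
HA → TA
BP → OP
BP → YI

SR → BP → DD → MG → WG → SC → HA → PS → TA → OP → YI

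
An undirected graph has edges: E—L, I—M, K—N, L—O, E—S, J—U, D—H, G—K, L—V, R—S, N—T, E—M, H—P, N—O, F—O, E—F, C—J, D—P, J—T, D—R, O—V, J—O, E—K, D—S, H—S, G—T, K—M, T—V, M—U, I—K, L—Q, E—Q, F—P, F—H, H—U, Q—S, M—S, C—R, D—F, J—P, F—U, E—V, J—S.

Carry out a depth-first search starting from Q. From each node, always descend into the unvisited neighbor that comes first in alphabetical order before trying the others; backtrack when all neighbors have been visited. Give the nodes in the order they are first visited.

Visit Q
Q → E
E → F
F → D
D → H
H → P
P → J
J → C
C → R
R → S
S → M
M → I
I → K
K → G
G → T
T → N
N → O
O → L
L → V
M → U

Q, E, F, D, H, P, J, C, R, S, M, I, K, G, T, N, O, L, V, U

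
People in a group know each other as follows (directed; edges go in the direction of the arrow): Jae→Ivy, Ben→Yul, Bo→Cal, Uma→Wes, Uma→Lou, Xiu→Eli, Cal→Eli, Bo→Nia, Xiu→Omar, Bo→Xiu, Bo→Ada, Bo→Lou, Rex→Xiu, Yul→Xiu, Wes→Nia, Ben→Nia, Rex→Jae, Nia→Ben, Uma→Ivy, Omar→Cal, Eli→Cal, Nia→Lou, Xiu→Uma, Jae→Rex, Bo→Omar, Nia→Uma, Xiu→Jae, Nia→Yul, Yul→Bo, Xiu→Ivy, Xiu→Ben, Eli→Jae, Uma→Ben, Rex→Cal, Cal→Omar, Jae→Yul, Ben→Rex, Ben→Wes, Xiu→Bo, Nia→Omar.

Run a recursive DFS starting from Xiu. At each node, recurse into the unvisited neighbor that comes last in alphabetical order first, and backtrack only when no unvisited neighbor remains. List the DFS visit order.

Visit Xiu
Xiu → Uma
Uma → Wes
Wes → Nia
Nia → Yul
Yul → Bo
Bo → Omar
Omar → Cal
Cal → Eli
Eli → Jae
Jae → Rex
Jae → Ivy
Bo → Lou
Bo → Ada
Nia → Ben

Xiu -> Uma -> Wes -> Nia -> Yul -> Bo -> Omar -> Cal -> Eli -> Jae -> Rex -> Ivy -> Lou -> Ada -> Ben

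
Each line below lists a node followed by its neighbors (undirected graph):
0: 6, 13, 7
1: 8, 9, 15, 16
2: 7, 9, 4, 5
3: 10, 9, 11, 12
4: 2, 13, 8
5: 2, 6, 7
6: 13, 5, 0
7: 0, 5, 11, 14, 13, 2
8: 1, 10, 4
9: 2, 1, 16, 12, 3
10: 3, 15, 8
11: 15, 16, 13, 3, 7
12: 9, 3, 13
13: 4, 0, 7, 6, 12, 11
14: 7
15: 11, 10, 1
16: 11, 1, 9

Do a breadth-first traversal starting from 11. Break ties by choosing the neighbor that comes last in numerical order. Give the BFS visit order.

11 16 15 13 7 3 9 1 10 12 6 4 0 14 5 2 8

Visit 11; enqueue 16, 15, 13, 7, 3 → queue [16, 15, 13, 7, 3]
Visit 16; enqueue 9, 1 → queue [15, 13, 7, 3, 9, 1]
Visit 15; enqueue 10 → queue [13, 7, 3, 9, 1, 10]
Visit 13; enqueue 12, 6, 4, 0 → queue [7, 3, 9, 1, 10, 12, 6, 4, 0]
Visit 7; enqueue 14, 5, 2 → queue [3, 9, 1, 10, 12, 6, 4, 0, 14, 5, 2]
Visit 3 → queue [9, 1, 10, 12, 6, 4, 0, 14, 5, 2]
Visit 9 → queue [1, 10, 12, 6, 4, 0, 14, 5, 2]
Visit 1; enqueue 8 → queue [10, 12, 6, 4, 0, 14, 5, 2, 8]
Visit 10 → queue [12, 6, 4, 0, 14, 5, 2, 8]
Visit 12 → queue [6, 4, 0, 14, 5, 2, 8]
Visit 6 → queue [4, 0, 14, 5, 2, 8]
Visit 4 → queue [0, 14, 5, 2, 8]
Visit 0 → queue [14, 5, 2, 8]
Visit 14 → queue [5, 2, 8]
Visit 5 → queue [2, 8]
Visit 2 → queue [8]
Visit 8 → queue []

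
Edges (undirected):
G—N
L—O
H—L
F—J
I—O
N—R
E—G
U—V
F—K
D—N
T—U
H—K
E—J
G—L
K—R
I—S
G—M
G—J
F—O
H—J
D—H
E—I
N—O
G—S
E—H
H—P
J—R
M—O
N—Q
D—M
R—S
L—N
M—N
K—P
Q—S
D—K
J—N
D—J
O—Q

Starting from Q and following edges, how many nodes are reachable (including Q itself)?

16

BFS from Q visits: Q, N, O, S, D, G, J, L, M, R, F, I, H, K, E, P
Reachable nodes: 16 of 19 total.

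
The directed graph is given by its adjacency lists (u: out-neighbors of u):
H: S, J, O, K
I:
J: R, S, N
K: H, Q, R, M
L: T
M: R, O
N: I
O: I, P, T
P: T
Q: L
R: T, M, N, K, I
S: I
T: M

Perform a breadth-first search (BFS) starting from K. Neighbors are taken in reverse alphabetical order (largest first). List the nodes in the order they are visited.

Visit K; enqueue R, Q, M, H → queue [R, Q, M, H]
Visit R; enqueue T, N, I → queue [Q, M, H, T, N, I]
Visit Q; enqueue L → queue [M, H, T, N, I, L]
Visit M; enqueue O → queue [H, T, N, I, L, O]
Visit H; enqueue S, J → queue [T, N, I, L, O, S, J]
Visit T → queue [N, I, L, O, S, J]
Visit N → queue [I, L, O, S, J]
Visit I → queue [L, O, S, J]
Visit L → queue [O, S, J]
Visit O; enqueue P → queue [S, J, P]
Visit S → queue [J, P]
Visit J → queue [P]
Visit P → queue []

K R Q M H T N I L O S J P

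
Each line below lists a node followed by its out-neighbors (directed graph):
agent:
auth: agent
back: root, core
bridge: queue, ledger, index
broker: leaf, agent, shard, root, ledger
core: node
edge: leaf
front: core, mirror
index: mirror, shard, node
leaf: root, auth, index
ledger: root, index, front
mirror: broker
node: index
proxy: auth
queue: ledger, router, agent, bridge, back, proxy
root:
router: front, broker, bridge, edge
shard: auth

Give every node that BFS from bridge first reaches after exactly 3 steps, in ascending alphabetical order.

auth, broker, core, edge

Level 0: bridge
Level 1: index, ledger, queue
Level 2: agent, back, front, mirror, node, proxy, root, router, shard
Level 3: auth, broker, core, edge
Level 4: leaf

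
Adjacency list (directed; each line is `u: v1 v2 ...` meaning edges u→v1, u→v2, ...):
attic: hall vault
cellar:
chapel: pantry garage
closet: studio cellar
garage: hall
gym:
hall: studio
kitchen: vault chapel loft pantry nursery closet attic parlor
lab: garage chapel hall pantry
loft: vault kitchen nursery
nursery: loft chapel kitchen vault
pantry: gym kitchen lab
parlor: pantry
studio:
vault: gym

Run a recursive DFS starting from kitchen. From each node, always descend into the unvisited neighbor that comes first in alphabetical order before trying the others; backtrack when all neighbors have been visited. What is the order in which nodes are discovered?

kitchen attic hall studio vault gym chapel garage pantry lab closet cellar loft nursery parlor

Visit kitchen
kitchen → attic
attic → hall
hall → studio
attic → vault
vault → gym
kitchen → chapel
chapel → garage
chapel → pantry
pantry → lab
kitchen → closet
closet → cellar
kitchen → loft
loft → nursery
kitchen → parlor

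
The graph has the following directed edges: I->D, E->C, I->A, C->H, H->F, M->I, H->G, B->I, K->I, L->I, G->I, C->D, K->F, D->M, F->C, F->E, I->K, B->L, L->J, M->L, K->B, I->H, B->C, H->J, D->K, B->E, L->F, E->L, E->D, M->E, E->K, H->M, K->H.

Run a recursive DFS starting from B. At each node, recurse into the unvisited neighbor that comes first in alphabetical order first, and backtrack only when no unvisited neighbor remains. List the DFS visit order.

Visit B
B → C
C → D
D → K
K → F
F → E
E → L
L → I
I → A
I → H
H → G
H → J
H → M

B, C, D, K, F, E, L, I, A, H, G, J, M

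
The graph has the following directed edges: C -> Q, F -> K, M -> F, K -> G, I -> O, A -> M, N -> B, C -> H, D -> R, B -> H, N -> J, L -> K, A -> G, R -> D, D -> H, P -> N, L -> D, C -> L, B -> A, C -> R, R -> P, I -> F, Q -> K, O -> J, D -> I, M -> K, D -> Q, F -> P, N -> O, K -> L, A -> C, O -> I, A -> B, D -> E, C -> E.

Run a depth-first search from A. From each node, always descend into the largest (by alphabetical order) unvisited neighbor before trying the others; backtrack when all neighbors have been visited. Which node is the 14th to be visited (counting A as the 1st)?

H

Visit A
A → M
M → K
K → L
L → D
D → R
R → P
P → N
N → O
O → J
O → I
I → F
N → B
B → H
D → Q
D → E
K → G
A → C

Visit order: A, M, K, L, D, R, P, N, O, J, I, F, B, H, Q, E, G, C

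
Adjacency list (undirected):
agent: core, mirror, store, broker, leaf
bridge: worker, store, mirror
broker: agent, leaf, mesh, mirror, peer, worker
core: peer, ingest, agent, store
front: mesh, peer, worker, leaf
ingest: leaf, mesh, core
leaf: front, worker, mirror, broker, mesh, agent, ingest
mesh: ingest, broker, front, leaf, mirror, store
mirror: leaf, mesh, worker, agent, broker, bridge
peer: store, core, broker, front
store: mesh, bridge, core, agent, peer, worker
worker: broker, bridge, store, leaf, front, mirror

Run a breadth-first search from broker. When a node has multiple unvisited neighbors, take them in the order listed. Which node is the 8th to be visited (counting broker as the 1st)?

core

Visit broker; enqueue agent, leaf, mesh, mirror, peer, worker → queue [agent, leaf, mesh, mirror, peer, worker]
Visit agent; enqueue core, store → queue [leaf, mesh, mirror, peer, worker, core, store]
Visit leaf; enqueue front, ingest → queue [mesh, mirror, peer, worker, core, store, front, ingest]
Visit mesh → queue [mirror, peer, worker, core, store, front, ingest]
Visit mirror; enqueue bridge → queue [peer, worker, core, store, front, ingest, bridge]
Visit peer → queue [worker, core, store, front, ingest, bridge]
Visit worker → queue [core, store, front, ingest, bridge]
Visit core → queue [store, front, ingest, bridge]
Visit store → queue [front, ingest, bridge]
Visit front → queue [ingest, bridge]
Visit ingest → queue [bridge]
Visit bridge → queue []

Visit order: broker, agent, leaf, mesh, mirror, peer, worker, core, store, front, ingest, bridge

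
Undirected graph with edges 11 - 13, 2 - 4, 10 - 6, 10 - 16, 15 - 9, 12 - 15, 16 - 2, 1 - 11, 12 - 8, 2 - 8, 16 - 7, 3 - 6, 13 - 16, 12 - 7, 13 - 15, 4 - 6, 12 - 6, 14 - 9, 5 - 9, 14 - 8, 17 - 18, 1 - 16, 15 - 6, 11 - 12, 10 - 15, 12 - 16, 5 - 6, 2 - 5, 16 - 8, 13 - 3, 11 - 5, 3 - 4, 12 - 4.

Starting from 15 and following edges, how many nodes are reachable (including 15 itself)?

BFS from 15 visits: 15, 13, 12, 10, 9, 6, 16, 11, 3, 8, 7, 4, 14, 5, 2, 1
Reachable nodes: 16 of 18 total.

16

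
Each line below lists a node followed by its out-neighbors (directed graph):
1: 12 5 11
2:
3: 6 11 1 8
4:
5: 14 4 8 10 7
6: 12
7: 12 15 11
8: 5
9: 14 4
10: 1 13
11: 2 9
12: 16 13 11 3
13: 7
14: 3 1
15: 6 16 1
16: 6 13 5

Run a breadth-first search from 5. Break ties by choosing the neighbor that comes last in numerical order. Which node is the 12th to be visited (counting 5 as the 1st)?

11

Visit 5; enqueue 14, 10, 8, 7, 4 → queue [14, 10, 8, 7, 4]
Visit 14; enqueue 3, 1 → queue [10, 8, 7, 4, 3, 1]
Visit 10; enqueue 13 → queue [8, 7, 4, 3, 1, 13]
Visit 8 → queue [7, 4, 3, 1, 13]
Visit 7; enqueue 15, 12, 11 → queue [4, 3, 1, 13, 15, 12, 11]
Visit 4 → queue [3, 1, 13, 15, 12, 11]
Visit 3; enqueue 6 → queue [1, 13, 15, 12, 11, 6]
Visit 1 → queue [13, 15, 12, 11, 6]
Visit 13 → queue [15, 12, 11, 6]
Visit 15; enqueue 16 → queue [12, 11, 6, 16]
Visit 12 → queue [11, 6, 16]
Visit 11; enqueue 9, 2 → queue [6, 16, 9, 2]
Visit 6 → queue [16, 9, 2]
Visit 16 → queue [9, 2]
Visit 9 → queue [2]
Visit 2 → queue []

Visit order: 5, 14, 10, 8, 7, 4, 3, 1, 13, 15, 12, 11, 6, 16, 9, 2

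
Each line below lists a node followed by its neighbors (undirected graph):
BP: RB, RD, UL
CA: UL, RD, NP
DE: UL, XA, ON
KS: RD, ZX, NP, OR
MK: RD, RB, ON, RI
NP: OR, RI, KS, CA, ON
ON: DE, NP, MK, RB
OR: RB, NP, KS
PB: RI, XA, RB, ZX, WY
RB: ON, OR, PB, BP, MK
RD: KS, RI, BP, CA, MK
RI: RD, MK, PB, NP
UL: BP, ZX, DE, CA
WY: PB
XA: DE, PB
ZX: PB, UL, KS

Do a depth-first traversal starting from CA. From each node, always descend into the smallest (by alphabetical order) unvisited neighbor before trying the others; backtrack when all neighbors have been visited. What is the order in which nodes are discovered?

Visit CA
CA → NP
NP → KS
KS → OR
OR → RB
RB → BP
BP → RD
RD → MK
MK → ON
ON → DE
DE → UL
UL → ZX
ZX → PB
PB → RI
PB → WY
PB → XA

CA -> NP -> KS -> OR -> RB -> BP -> RD -> MK -> ON -> DE -> UL -> ZX -> PB -> RI -> WY -> XA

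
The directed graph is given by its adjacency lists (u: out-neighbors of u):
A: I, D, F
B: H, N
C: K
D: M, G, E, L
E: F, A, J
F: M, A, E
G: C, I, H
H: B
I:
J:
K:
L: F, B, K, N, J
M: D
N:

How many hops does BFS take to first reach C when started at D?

2

Level 0: D
Level 1: E, G, L, M
Level 2: A, B, C, F, H, I, J, K, N
C first appears at level 2.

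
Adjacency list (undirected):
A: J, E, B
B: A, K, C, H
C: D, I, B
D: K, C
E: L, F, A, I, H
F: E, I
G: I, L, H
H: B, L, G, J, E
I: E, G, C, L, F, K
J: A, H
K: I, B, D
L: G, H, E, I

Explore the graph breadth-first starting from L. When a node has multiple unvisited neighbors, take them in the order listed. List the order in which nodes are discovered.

Visit L; enqueue G, H, E, I → queue [G, H, E, I]
Visit G → queue [H, E, I]
Visit H; enqueue B, J → queue [E, I, B, J]
Visit E; enqueue F, A → queue [I, B, J, F, A]
Visit I; enqueue C, K → queue [B, J, F, A, C, K]
Visit B → queue [J, F, A, C, K]
Visit J → queue [F, A, C, K]
Visit F → queue [A, C, K]
Visit A → queue [C, K]
Visit C; enqueue D → queue [K, D]
Visit K → queue [D]
Visit D → queue []

L, G, H, E, I, B, J, F, A, C, K, D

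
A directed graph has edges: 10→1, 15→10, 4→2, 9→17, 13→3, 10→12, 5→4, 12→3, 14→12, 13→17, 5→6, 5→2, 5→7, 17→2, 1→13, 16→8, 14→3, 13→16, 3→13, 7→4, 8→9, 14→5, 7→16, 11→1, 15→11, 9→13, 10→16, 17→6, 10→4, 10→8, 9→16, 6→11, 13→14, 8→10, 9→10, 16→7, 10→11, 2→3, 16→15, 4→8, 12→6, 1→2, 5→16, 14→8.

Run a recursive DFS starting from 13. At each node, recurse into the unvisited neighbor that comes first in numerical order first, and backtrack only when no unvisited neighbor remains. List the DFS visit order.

13, 3, 14, 5, 2, 4, 8, 9, 10, 1, 11, 12, 6, 16, 7, 15, 17

Visit 13
13 → 3
13 → 14
14 → 5
5 → 2
5 → 4
4 → 8
8 → 9
9 → 10
10 → 1
10 → 11
10 → 12
12 → 6
10 → 16
16 → 7
16 → 15
9 → 17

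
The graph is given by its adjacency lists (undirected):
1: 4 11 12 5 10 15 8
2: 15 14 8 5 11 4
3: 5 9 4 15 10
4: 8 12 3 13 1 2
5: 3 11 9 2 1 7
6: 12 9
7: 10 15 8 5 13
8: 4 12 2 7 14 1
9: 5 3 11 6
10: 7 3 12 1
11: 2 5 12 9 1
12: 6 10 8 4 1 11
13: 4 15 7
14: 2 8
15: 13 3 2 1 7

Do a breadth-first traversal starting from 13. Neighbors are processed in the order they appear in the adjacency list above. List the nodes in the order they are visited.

13, 4, 15, 7, 8, 12, 3, 1, 2, 10, 5, 14, 6, 11, 9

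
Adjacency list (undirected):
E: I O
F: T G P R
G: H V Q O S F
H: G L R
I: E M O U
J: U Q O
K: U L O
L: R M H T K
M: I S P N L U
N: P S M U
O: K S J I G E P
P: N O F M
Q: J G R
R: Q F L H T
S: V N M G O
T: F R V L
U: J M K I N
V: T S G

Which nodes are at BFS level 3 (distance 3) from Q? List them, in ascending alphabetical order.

E, I, K, M, N, P

Level 0: Q
Level 1: G, J, R
Level 2: F, H, L, O, S, T, U, V
Level 3: E, I, K, M, N, P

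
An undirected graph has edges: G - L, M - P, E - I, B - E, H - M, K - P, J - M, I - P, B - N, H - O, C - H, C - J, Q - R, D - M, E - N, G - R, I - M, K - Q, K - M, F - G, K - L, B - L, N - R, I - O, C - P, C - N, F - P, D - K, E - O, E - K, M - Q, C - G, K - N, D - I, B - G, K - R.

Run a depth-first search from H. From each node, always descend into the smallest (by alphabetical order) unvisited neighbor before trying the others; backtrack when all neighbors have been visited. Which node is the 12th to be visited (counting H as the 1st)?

P

Visit H
H → C
C → G
G → B
B → E
E → I
I → D
D → K
K → L
K → M
M → J
M → P
P → F
M → Q
Q → R
R → N
I → O

Visit order: H, C, G, B, E, I, D, K, L, M, J, P, F, Q, R, N, O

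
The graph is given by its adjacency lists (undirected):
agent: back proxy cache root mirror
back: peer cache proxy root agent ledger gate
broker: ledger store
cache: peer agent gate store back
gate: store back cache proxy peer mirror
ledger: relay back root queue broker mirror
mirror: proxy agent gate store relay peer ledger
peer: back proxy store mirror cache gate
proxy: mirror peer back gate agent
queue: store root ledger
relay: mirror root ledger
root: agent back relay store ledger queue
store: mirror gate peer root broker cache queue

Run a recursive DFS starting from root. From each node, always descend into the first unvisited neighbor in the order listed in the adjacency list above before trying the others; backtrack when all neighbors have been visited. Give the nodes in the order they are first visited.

root, agent, back, peer, proxy, mirror, gate, store, broker, ledger, relay, queue, cache

Visit root
root → agent
agent → back
back → peer
peer → proxy
proxy → mirror
mirror → gate
gate → store
store → broker
broker → ledger
ledger → relay
ledger → queue
store → cache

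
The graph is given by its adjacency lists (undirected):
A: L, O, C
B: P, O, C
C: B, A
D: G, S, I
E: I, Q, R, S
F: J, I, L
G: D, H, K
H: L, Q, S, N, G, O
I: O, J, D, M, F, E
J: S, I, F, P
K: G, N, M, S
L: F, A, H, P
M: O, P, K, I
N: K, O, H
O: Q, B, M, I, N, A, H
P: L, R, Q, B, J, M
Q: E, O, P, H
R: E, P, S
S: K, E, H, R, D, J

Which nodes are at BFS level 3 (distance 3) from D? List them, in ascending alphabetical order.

A, B, L, N, P, Q

Level 0: D
Level 1: G, I, S
Level 2: E, F, H, J, K, M, O, R
Level 3: A, B, L, N, P, Q
Level 4: C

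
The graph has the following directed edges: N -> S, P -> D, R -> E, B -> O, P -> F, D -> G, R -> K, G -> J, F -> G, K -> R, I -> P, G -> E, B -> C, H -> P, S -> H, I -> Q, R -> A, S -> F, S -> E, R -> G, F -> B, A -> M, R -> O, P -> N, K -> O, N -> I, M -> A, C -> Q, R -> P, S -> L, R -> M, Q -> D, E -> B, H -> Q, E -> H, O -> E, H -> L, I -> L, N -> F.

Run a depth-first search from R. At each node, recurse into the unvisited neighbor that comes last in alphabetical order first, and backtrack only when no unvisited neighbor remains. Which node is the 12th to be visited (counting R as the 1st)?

Visit R
R → P
P → N
N → S
S → L
S → H
H → Q
Q → D
D → G
G → J
G → E
E → B
B → O
B → C
S → F
N → I
R → M
M → A
R → K

Visit order: R, P, N, S, L, H, Q, D, G, J, E, B, O, C, F, I, M, A, K

B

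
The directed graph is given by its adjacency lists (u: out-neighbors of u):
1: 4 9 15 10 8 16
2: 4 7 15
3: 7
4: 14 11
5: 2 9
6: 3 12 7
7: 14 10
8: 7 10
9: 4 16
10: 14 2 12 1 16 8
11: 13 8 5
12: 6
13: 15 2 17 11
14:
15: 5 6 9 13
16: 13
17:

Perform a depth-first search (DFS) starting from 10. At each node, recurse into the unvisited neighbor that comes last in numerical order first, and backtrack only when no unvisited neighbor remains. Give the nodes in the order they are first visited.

10 16 13 17 15 9 4 14 11 8 7 5 2 6 12 3 1

Visit 10
10 → 16
16 → 13
13 → 17
13 → 15
15 → 9
9 → 4
4 → 14
4 → 11
11 → 8
8 → 7
11 → 5
5 → 2
15 → 6
6 → 12
6 → 3
10 → 1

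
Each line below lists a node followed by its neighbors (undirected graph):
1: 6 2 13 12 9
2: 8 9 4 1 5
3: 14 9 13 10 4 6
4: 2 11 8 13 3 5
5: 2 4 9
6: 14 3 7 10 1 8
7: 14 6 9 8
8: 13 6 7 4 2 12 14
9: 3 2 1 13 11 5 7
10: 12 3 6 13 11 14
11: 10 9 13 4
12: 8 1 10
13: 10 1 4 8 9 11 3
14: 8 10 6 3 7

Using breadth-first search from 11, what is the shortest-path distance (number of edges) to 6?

Level 0: 11
Level 1: 4, 9, 10, 13
Level 2: 1, 2, 3, 5, 6, 7, 8, 12, 14
6 first appears at level 2.

2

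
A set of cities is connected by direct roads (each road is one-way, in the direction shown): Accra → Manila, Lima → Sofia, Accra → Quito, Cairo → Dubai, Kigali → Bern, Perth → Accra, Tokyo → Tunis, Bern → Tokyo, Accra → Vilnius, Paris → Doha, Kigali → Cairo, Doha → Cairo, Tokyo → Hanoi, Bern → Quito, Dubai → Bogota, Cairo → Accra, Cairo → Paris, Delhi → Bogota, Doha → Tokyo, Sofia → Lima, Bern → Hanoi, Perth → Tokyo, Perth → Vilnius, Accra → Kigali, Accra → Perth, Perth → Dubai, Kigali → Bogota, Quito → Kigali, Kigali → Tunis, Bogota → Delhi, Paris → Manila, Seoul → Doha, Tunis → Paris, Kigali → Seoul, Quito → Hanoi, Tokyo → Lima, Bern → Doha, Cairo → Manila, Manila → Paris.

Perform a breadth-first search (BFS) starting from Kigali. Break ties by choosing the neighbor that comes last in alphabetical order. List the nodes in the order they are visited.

Kigali → Tunis → Seoul → Cairo → Bogota → Bern → Paris → Doha → Manila → Dubai → Accra → Delhi → Tokyo → Quito → Hanoi → Vilnius → Perth → Lima → Sofia

Visit Kigali; enqueue Tunis, Seoul, Cairo, Bogota, Bern → queue [Tunis, Seoul, Cairo, Bogota, Bern]
Visit Tunis; enqueue Paris → queue [Seoul, Cairo, Bogota, Bern, Paris]
Visit Seoul; enqueue Doha → queue [Cairo, Bogota, Bern, Paris, Doha]
Visit Cairo; enqueue Manila, Dubai, Accra → queue [Bogota, Bern, Paris, Doha, Manila, Dubai, Accra]
Visit Bogota; enqueue Delhi → queue [Bern, Paris, Doha, Manila, Dubai, Accra, Delhi]
Visit Bern; enqueue Tokyo, Quito, Hanoi → queue [Paris, Doha, Manila, Dubai, Accra, Delhi, Tokyo, Quito, Hanoi]
Visit Paris → queue [Doha, Manila, Dubai, Accra, Delhi, Tokyo, Quito, Hanoi]
Visit Doha → queue [Manila, Dubai, Accra, Delhi, Tokyo, Quito, Hanoi]
Visit Manila → queue [Dubai, Accra, Delhi, Tokyo, Quito, Hanoi]
Visit Dubai → queue [Accra, Delhi, Tokyo, Quito, Hanoi]
Visit Accra; enqueue Vilnius, Perth → queue [Delhi, Tokyo, Quito, Hanoi, Vilnius, Perth]
Visit Delhi → queue [Tokyo, Quito, Hanoi, Vilnius, Perth]
Visit Tokyo; enqueue Lima → queue [Quito, Hanoi, Vilnius, Perth, Lima]
Visit Quito → queue [Hanoi, Vilnius, Perth, Lima]
Visit Hanoi → queue [Vilnius, Perth, Lima]
Visit Vilnius → queue [Perth, Lima]
Visit Perth → queue [Lima]
Visit Lima; enqueue Sofia → queue [Sofia]
Visit Sofia → queue []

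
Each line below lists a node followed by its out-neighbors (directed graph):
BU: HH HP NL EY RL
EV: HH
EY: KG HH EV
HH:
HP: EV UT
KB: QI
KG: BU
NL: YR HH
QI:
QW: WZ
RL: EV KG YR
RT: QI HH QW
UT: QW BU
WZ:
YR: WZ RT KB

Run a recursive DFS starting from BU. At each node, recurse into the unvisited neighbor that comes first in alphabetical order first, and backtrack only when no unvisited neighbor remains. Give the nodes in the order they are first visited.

Visit BU
BU → EY
EY → EV
EV → HH
EY → KG
BU → HP
HP → UT
UT → QW
QW → WZ
BU → NL
NL → YR
YR → KB
KB → QI
YR → RT
BU → RL

BU, EY, EV, HH, KG, HP, UT, QW, WZ, NL, YR, KB, QI, RT, RL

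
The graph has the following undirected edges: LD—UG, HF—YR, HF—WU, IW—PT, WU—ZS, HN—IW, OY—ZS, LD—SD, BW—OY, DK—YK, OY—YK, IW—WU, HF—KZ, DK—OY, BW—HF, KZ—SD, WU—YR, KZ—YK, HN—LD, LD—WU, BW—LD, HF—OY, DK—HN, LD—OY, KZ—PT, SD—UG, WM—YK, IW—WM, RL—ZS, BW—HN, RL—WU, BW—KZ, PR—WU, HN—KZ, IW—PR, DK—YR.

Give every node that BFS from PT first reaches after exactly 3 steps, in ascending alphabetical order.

DK, LD, OY, RL, UG, YR, ZS

Level 0: PT
Level 1: IW, KZ
Level 2: BW, HF, HN, PR, SD, WM, WU, YK
Level 3: DK, LD, OY, RL, UG, YR, ZS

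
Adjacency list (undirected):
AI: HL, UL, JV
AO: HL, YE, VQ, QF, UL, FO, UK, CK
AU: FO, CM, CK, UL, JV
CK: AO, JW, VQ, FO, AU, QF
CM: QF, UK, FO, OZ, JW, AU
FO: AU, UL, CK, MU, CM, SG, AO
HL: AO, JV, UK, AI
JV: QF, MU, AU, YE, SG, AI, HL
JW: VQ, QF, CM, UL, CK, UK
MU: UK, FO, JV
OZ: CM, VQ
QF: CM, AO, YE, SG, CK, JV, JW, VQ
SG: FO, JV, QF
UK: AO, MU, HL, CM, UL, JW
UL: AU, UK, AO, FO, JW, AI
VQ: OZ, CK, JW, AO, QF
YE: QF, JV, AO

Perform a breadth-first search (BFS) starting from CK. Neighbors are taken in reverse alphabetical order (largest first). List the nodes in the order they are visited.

CK, VQ, QF, JW, FO, AU, AO, OZ, YE, SG, JV, CM, UL, UK, MU, HL, AI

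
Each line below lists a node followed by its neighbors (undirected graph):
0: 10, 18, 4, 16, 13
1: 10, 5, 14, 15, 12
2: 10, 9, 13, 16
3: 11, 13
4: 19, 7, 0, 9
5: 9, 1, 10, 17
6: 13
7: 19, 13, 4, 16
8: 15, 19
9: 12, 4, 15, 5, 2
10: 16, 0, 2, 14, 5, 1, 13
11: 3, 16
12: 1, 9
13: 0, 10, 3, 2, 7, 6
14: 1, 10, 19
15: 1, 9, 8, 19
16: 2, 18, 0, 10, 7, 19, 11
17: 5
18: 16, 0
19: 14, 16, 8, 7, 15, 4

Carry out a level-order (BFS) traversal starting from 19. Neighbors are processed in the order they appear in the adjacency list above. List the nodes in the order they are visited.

Visit 19; enqueue 14, 16, 8, 7, 15, 4 → queue [14, 16, 8, 7, 15, 4]
Visit 14; enqueue 1, 10 → queue [16, 8, 7, 15, 4, 1, 10]
Visit 16; enqueue 2, 18, 0, 11 → queue [8, 7, 15, 4, 1, 10, 2, 18, 0, 11]
Visit 8 → queue [7, 15, 4, 1, 10, 2, 18, 0, 11]
Visit 7; enqueue 13 → queue [15, 4, 1, 10, 2, 18, 0, 11, 13]
Visit 15; enqueue 9 → queue [4, 1, 10, 2, 18, 0, 11, 13, 9]
Visit 4 → queue [1, 10, 2, 18, 0, 11, 13, 9]
Visit 1; enqueue 5, 12 → queue [10, 2, 18, 0, 11, 13, 9, 5, 12]
Visit 10 → queue [2, 18, 0, 11, 13, 9, 5, 12]
Visit 2 → queue [18, 0, 11, 13, 9, 5, 12]
Visit 18 → queue [0, 11, 13, 9, 5, 12]
Visit 0 → queue [11, 13, 9, 5, 12]
Visit 11; enqueue 3 → queue [13, 9, 5, 12, 3]
Visit 13; enqueue 6 → queue [9, 5, 12, 3, 6]
Visit 9 → queue [5, 12, 3, 6]
Visit 5; enqueue 17 → queue [12, 3, 6, 17]
Visit 12 → queue [3, 6, 17]
Visit 3 → queue [6, 17]
Visit 6 → queue [17]
Visit 17 → queue []

19 -> 14 -> 16 -> 8 -> 7 -> 15 -> 4 -> 1 -> 10 -> 2 -> 18 -> 0 -> 11 -> 13 -> 9 -> 5 -> 12 -> 3 -> 6 -> 17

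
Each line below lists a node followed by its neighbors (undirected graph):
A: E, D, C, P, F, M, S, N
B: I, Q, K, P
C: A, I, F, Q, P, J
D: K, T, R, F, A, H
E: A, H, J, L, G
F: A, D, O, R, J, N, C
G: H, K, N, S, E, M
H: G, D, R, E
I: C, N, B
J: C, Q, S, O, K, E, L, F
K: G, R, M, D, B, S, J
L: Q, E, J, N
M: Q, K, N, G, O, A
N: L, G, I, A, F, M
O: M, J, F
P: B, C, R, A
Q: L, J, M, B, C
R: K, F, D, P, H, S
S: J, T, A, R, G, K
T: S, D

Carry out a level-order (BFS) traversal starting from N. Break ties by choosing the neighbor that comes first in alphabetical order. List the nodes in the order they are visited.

Visit N; enqueue A, F, G, I, L, M → queue [A, F, G, I, L, M]
Visit A; enqueue C, D, E, P, S → queue [F, G, I, L, M, C, D, E, P, S]
Visit F; enqueue J, O, R → queue [G, I, L, M, C, D, E, P, S, J, O, R]
Visit G; enqueue H, K → queue [I, L, M, C, D, E, P, S, J, O, R, H, K]
Visit I; enqueue B → queue [L, M, C, D, E, P, S, J, O, R, H, K, B]
Visit L; enqueue Q → queue [M, C, D, E, P, S, J, O, R, H, K, B, Q]
Visit M → queue [C, D, E, P, S, J, O, R, H, K, B, Q]
Visit C → queue [D, E, P, S, J, O, R, H, K, B, Q]
Visit D; enqueue T → queue [E, P, S, J, O, R, H, K, B, Q, T]
Visit E → queue [P, S, J, O, R, H, K, B, Q, T]
Visit P → queue [S, J, O, R, H, K, B, Q, T]
Visit S → queue [J, O, R, H, K, B, Q, T]
Visit J → queue [O, R, H, K, B, Q, T]
Visit O → queue [R, H, K, B, Q, T]
Visit R → queue [H, K, B, Q, T]
Visit H → queue [K, B, Q, T]
Visit K → queue [B, Q, T]
Visit B → queue [Q, T]
Visit Q → queue [T]
Visit T → queue []

N -> A -> F -> G -> I -> L -> M -> C -> D -> E -> P -> S -> J -> O -> R -> H -> K -> B -> Q -> T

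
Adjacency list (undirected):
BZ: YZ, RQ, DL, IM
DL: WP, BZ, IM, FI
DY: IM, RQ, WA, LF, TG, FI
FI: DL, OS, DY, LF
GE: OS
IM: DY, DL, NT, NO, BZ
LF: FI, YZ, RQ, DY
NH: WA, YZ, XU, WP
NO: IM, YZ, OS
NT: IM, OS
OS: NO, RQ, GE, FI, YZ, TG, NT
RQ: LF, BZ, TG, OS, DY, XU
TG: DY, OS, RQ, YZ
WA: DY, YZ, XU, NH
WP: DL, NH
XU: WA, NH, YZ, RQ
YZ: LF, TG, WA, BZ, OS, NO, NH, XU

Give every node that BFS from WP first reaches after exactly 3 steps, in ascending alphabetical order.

DY, LF, NO, NT, OS, RQ, TG

Level 0: WP
Level 1: DL, NH
Level 2: BZ, FI, IM, WA, XU, YZ
Level 3: DY, LF, NO, NT, OS, RQ, TG
Level 4: GE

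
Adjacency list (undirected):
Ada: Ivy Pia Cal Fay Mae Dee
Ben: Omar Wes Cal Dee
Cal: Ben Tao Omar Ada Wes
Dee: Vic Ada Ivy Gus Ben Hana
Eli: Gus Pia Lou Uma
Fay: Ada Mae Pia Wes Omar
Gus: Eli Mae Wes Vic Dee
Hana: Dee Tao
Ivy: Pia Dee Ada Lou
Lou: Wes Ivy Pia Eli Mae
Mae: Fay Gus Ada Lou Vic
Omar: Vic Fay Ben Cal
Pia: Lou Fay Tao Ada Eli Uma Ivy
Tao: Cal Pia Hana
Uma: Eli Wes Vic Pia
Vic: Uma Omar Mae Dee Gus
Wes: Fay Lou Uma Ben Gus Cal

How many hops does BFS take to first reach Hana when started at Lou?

3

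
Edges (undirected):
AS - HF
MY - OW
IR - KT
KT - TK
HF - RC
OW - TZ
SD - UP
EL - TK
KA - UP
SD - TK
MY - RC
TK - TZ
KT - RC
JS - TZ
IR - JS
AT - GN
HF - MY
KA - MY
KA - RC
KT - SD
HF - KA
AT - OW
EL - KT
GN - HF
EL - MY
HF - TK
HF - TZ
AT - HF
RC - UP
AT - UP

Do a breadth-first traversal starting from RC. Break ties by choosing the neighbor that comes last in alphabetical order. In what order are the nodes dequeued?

RC, UP, MY, KT, KA, HF, SD, AT, OW, EL, TK, IR, TZ, GN, AS, JS

Visit RC; enqueue UP, MY, KT, KA, HF → queue [UP, MY, KT, KA, HF]
Visit UP; enqueue SD, AT → queue [MY, KT, KA, HF, SD, AT]
Visit MY; enqueue OW, EL → queue [KT, KA, HF, SD, AT, OW, EL]
Visit KT; enqueue TK, IR → queue [KA, HF, SD, AT, OW, EL, TK, IR]
Visit KA → queue [HF, SD, AT, OW, EL, TK, IR]
Visit HF; enqueue TZ, GN, AS → queue [SD, AT, OW, EL, TK, IR, TZ, GN, AS]
Visit SD → queue [AT, OW, EL, TK, IR, TZ, GN, AS]
Visit AT → queue [OW, EL, TK, IR, TZ, GN, AS]
Visit OW → queue [EL, TK, IR, TZ, GN, AS]
Visit EL → queue [TK, IR, TZ, GN, AS]
Visit TK → queue [IR, TZ, GN, AS]
Visit IR; enqueue JS → queue [TZ, GN, AS, JS]
Visit TZ → queue [GN, AS, JS]
Visit GN → queue [AS, JS]
Visit AS → queue [JS]
Visit JS → queue []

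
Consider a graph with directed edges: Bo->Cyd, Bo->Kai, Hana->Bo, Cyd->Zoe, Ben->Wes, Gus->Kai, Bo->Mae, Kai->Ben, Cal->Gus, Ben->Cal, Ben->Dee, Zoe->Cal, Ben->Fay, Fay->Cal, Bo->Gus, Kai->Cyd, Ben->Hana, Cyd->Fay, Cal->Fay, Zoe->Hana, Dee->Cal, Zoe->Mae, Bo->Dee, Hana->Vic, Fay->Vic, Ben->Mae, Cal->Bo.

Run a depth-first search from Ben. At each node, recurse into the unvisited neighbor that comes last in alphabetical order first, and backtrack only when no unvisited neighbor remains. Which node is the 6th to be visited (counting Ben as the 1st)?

Bo

Visit Ben
Ben → Wes
Ben → Mae
Ben → Hana
Hana → Vic
Hana → Bo
Bo → Kai
Kai → Cyd
Cyd → Zoe
Zoe → Cal
Cal → Gus
Cal → Fay
Bo → Dee

Visit order: Ben, Wes, Mae, Hana, Vic, Bo, Kai, Cyd, Zoe, Cal, Gus, Fay, Dee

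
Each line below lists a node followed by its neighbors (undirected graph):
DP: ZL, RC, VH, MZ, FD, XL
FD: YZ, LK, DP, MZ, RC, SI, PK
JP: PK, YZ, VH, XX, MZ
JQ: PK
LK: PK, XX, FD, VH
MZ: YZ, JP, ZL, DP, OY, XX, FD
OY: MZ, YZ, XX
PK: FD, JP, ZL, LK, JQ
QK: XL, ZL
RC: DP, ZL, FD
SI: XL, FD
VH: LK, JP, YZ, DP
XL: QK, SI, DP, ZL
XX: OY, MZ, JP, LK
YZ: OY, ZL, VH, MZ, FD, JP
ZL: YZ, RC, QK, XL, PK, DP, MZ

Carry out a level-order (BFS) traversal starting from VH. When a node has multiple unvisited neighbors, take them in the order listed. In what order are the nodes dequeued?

VH LK JP YZ DP PK XX FD MZ OY ZL RC XL JQ SI QK

Visit VH; enqueue LK, JP, YZ, DP → queue [LK, JP, YZ, DP]
Visit LK; enqueue PK, XX, FD → queue [JP, YZ, DP, PK, XX, FD]
Visit JP; enqueue MZ → queue [YZ, DP, PK, XX, FD, MZ]
Visit YZ; enqueue OY, ZL → queue [DP, PK, XX, FD, MZ, OY, ZL]
Visit DP; enqueue RC, XL → queue [PK, XX, FD, MZ, OY, ZL, RC, XL]
Visit PK; enqueue JQ → queue [XX, FD, MZ, OY, ZL, RC, XL, JQ]
Visit XX → queue [FD, MZ, OY, ZL, RC, XL, JQ]
Visit FD; enqueue SI → queue [MZ, OY, ZL, RC, XL, JQ, SI]
Visit MZ → queue [OY, ZL, RC, XL, JQ, SI]
Visit OY → queue [ZL, RC, XL, JQ, SI]
Visit ZL; enqueue QK → queue [RC, XL, JQ, SI, QK]
Visit RC → queue [XL, JQ, SI, QK]
Visit XL → queue [JQ, SI, QK]
Visit JQ → queue [SI, QK]
Visit SI → queue [QK]
Visit QK → queue []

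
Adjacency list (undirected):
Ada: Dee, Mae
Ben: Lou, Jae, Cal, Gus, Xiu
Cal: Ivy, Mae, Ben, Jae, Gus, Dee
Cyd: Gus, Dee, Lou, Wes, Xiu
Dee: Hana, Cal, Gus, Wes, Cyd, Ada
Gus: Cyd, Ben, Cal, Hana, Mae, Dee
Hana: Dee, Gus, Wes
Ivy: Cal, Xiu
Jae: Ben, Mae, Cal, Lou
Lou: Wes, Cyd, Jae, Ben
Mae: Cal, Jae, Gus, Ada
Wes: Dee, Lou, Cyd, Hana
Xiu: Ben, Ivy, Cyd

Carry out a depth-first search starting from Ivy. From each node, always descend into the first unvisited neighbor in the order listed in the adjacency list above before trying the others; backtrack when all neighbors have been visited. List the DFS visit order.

Ivy → Cal → Mae → Jae → Ben → Lou → Wes → Dee → Hana → Gus → Cyd → Xiu → Ada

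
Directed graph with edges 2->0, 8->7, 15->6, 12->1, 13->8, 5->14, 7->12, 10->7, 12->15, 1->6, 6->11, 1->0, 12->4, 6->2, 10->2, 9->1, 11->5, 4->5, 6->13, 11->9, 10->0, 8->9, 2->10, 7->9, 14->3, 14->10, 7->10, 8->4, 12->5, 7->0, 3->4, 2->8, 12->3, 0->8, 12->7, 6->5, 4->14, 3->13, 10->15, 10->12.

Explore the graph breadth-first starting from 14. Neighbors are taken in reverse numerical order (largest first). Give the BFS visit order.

Visit 14; enqueue 10, 3 → queue [10, 3]
Visit 10; enqueue 15, 12, 7, 2, 0 → queue [3, 15, 12, 7, 2, 0]
Visit 3; enqueue 13, 4 → queue [15, 12, 7, 2, 0, 13, 4]
Visit 15; enqueue 6 → queue [12, 7, 2, 0, 13, 4, 6]
Visit 12; enqueue 5, 1 → queue [7, 2, 0, 13, 4, 6, 5, 1]
Visit 7; enqueue 9 → queue [2, 0, 13, 4, 6, 5, 1, 9]
Visit 2; enqueue 8 → queue [0, 13, 4, 6, 5, 1, 9, 8]
Visit 0 → queue [13, 4, 6, 5, 1, 9, 8]
Visit 13 → queue [4, 6, 5, 1, 9, 8]
Visit 4 → queue [6, 5, 1, 9, 8]
Visit 6; enqueue 11 → queue [5, 1, 9, 8, 11]
Visit 5 → queue [1, 9, 8, 11]
Visit 1 → queue [9, 8, 11]
Visit 9 → queue [8, 11]
Visit 8 → queue [11]
Visit 11 → queue []

14, 10, 3, 15, 12, 7, 2, 0, 13, 4, 6, 5, 1, 9, 8, 11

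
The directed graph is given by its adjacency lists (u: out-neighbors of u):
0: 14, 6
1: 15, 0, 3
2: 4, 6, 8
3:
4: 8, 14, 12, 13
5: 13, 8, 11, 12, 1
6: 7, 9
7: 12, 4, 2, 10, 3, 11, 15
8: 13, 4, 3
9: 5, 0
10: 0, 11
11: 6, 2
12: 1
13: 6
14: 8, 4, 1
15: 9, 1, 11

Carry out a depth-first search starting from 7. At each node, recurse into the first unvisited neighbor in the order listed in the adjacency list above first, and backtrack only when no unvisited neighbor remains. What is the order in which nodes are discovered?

7 → 12 → 1 → 15 → 9 → 5 → 13 → 6 → 8 → 4 → 14 → 3 → 11 → 2 → 0 → 10

Visit 7
7 → 12
12 → 1
1 → 15
15 → 9
9 → 5
5 → 13
13 → 6
5 → 8
8 → 4
4 → 14
8 → 3
5 → 11
11 → 2
9 → 0
7 → 10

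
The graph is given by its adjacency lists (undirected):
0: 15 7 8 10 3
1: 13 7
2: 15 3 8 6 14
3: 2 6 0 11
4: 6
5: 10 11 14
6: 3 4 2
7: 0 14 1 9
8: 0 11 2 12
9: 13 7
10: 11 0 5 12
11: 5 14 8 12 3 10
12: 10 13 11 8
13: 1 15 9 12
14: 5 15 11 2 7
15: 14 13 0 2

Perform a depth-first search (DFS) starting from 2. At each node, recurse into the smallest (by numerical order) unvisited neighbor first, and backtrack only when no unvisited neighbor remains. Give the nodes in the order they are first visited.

2, 3, 0, 7, 1, 13, 9, 12, 8, 11, 5, 10, 14, 15, 6, 4

Visit 2
2 → 3
3 → 0
0 → 7
7 → 1
1 → 13
13 → 9
13 → 12
12 → 8
8 → 11
11 → 5
5 → 10
5 → 14
14 → 15
3 → 6
6 → 4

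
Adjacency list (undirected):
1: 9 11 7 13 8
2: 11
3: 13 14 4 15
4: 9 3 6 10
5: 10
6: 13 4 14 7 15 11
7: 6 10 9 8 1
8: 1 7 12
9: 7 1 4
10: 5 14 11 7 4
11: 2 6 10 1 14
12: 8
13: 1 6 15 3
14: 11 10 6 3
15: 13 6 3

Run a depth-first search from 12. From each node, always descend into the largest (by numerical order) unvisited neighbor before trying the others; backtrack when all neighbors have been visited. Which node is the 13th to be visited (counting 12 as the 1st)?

Visit 12
12 → 8
8 → 7
7 → 10
10 → 14
14 → 11
11 → 6
6 → 15
15 → 13
13 → 3
3 → 4
4 → 9
9 → 1
11 → 2
10 → 5

Visit order: 12, 8, 7, 10, 14, 11, 6, 15, 13, 3, 4, 9, 1, 2, 5

1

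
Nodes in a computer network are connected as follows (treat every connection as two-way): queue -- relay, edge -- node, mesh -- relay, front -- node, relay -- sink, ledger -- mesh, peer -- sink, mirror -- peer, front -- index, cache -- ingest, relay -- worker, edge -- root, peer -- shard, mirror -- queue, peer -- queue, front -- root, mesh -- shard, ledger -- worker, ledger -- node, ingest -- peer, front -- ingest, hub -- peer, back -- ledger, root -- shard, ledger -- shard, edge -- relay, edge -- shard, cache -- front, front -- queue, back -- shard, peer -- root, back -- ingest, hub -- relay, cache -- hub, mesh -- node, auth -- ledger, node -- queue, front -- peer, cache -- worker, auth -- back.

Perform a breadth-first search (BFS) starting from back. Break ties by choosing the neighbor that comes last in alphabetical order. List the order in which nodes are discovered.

back, shard, ledger, ingest, auth, root, peer, mesh, edge, worker, node, front, cache, sink, queue, mirror, hub, relay, index

Visit back; enqueue shard, ledger, ingest, auth → queue [shard, ledger, ingest, auth]
Visit shard; enqueue root, peer, mesh, edge → queue [ledger, ingest, auth, root, peer, mesh, edge]
Visit ledger; enqueue worker, node → queue [ingest, auth, root, peer, mesh, edge, worker, node]
Visit ingest; enqueue front, cache → queue [auth, root, peer, mesh, edge, worker, node, front, cache]
Visit auth → queue [root, peer, mesh, edge, worker, node, front, cache]
Visit root → queue [peer, mesh, edge, worker, node, front, cache]
Visit peer; enqueue sink, queue, mirror, hub → queue [mesh, edge, worker, node, front, cache, sink, queue, mirror, hub]
Visit mesh; enqueue relay → queue [edge, worker, node, front, cache, sink, queue, mirror, hub, relay]
Visit edge → queue [worker, node, front, cache, sink, queue, mirror, hub, relay]
Visit worker → queue [node, front, cache, sink, queue, mirror, hub, relay]
Visit node → queue [front, cache, sink, queue, mirror, hub, relay]
Visit front; enqueue index → queue [cache, sink, queue, mirror, hub, relay, index]
Visit cache → queue [sink, queue, mirror, hub, relay, index]
Visit sink → queue [queue, mirror, hub, relay, index]
Visit queue → queue [mirror, hub, relay, index]
Visit mirror → queue [hub, relay, index]
Visit hub → queue [relay, index]
Visit relay → queue [index]
Visit index → queue []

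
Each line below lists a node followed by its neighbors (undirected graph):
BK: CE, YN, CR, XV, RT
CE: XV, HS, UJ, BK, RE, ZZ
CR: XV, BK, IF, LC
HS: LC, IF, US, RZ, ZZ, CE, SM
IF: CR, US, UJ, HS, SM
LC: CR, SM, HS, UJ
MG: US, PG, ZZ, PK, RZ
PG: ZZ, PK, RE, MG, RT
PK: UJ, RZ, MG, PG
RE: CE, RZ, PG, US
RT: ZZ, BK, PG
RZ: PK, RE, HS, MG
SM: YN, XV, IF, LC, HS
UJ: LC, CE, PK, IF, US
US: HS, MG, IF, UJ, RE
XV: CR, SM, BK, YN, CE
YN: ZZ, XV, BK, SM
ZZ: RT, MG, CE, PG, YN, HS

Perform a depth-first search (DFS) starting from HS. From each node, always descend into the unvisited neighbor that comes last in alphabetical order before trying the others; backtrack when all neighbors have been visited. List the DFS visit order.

Visit HS
HS → ZZ
ZZ → YN
YN → XV
XV → SM
SM → LC
LC → UJ
UJ → US
US → RE
RE → RZ
RZ → PK
PK → PG
PG → RT
RT → BK
BK → CR
CR → IF
BK → CE
PG → MG

HS -> ZZ -> YN -> XV -> SM -> LC -> UJ -> US -> RE -> RZ -> PK -> PG -> RT -> BK -> CR -> IF -> CE -> MG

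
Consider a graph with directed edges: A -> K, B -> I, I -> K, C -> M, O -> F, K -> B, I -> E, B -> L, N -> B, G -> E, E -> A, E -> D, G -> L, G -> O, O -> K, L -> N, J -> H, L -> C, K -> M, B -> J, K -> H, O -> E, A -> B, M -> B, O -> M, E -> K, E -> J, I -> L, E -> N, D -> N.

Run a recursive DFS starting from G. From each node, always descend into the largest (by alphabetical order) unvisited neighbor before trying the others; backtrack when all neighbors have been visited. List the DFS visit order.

G, O, M, B, L, N, C, J, H, I, K, E, D, A, F

Visit G
G → O
O → M
M → B
B → L
L → N
L → C
B → J
J → H
B → I
I → K
I → E
E → D
E → A
O → F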